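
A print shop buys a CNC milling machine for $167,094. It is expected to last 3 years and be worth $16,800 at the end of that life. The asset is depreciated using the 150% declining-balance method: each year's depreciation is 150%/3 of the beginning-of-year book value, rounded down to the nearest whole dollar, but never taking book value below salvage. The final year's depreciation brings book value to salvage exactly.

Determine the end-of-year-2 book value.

$41,774

Depreciable base = $167,094 − $16,800 = $150,294.
Year 1: ⌊$167,094 × 150%/3⌋ = $83,547. Book value $83,547.
Year 2: ⌊$83,547 × 150%/3⌋ = $41,773. Book value $41,774.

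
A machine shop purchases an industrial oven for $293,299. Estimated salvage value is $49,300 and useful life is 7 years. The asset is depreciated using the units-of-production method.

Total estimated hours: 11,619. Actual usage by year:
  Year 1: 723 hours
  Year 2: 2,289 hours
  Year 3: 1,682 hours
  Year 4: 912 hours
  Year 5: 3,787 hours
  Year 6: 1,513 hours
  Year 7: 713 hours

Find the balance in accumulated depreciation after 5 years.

$197,253

Depreciable base = $293,299 − $49,300 = $243,999.
Rate = $243,999 / 11,619 hours = $21 per hour.
Year 1: 723 × $21 = $15,183. Book value $278,116.
Year 2: 2,289 × $21 = $48,069. Book value $230,047.
Year 3: 1,682 × $21 = $35,322. Book value $194,725.
Year 4: 912 × $21 = $19,152. Book value $175,573.
Year 5: 3,787 × $21 = $79,527. Book value $96,046.
Accumulated through year 5 = $293,299 − $96,046 = $197,253.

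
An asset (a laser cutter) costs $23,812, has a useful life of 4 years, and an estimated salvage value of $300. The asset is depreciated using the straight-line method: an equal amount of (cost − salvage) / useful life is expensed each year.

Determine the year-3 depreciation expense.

$5,878

Depreciable base = $23,812 − $300 = $23,512.
Annual expense = $23,512 / 4 = $5,878.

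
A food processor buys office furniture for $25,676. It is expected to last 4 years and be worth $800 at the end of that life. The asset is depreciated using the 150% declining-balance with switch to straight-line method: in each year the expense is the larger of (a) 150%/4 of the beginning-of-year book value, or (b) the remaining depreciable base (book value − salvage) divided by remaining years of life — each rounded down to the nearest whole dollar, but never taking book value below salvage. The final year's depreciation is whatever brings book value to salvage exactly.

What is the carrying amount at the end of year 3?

$5,415

Depreciable base = $25,676 − $800 = $24,876.
Year 1: DB = ⌊$25,676 × 150%/4⌋ = $9,628; SL = ⌊$24,876/4⌋ = $6,219 → take DB $9,628. Book value $16,048.
Year 2: DB = ⌊$16,048 × 150%/4⌋ = $6,018; SL = ⌊$15,248/3⌋ = $5,082 → take DB $6,018. Book value $10,030.
Year 3: DB = ⌊$10,030 × 150%/4⌋ = $3,761; SL = ⌊$9,230/2⌋ = $4,615 → take SL $4,615. Book value $5,415.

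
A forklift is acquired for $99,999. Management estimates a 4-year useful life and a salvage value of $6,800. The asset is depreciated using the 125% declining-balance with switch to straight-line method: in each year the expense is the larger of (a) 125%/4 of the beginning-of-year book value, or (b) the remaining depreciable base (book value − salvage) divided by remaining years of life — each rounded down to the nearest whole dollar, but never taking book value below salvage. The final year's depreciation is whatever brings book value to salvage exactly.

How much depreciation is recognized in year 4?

$20,233

Depreciable base = $99,999 − $6,800 = $93,199.
Year 1: DB = ⌊$99,999 × 125%/4⌋ = $31,249; SL = ⌊$93,199/4⌋ = $23,299 → take DB $31,249. Book value $68,750.
Year 2: DB = ⌊$68,750 × 125%/4⌋ = $21,484; SL = ⌊$61,950/3⌋ = $20,650 → take DB $21,484. Book value $47,266.
Year 3: DB = ⌊$47,266 × 125%/4⌋ = $14,770; SL = ⌊$40,466/2⌋ = $20,233 → take SL $20,233. Book value $27,033.
Year 4 (final): $27,033 − $6,800 = $20,233. Book value $6,800.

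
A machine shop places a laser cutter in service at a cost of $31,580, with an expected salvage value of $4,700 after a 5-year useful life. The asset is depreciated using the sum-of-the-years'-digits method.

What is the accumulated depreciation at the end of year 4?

Depreciable base = $31,580 − $4,700 = $26,880.
Sum of the years' digits = 5+4+3+2+1 = 15.
Year 1: $26,880 × 5/15 = $8,960. Book value $22,620.
Year 2: $26,880 × 4/15 = $7,168. Book value $15,452.
Year 3: $26,880 × 3/15 = $5,376. Book value $10,076.
Year 4: $26,880 × 2/15 = $3,584. Book value $6,492.
Accumulated through year 4 = $31,580 − $6,492 = $25,088.

$25,088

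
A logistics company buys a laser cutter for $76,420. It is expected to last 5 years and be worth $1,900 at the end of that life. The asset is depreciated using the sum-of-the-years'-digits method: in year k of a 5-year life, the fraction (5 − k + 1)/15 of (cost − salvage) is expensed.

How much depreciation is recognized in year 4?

$9,936

Depreciable base = $76,420 − $1,900 = $74,520.
Sum of the years' digits = 5+4+3+2+1 = 15.
Year 1: $74,520 × 5/15 = $24,840. Book value $51,580.
Year 2: $74,520 × 4/15 = $19,872. Book value $31,708.
Year 3: $74,520 × 3/15 = $14,904. Book value $16,804.
Year 4: $74,520 × 2/15 = $9,936. Book value $6,868.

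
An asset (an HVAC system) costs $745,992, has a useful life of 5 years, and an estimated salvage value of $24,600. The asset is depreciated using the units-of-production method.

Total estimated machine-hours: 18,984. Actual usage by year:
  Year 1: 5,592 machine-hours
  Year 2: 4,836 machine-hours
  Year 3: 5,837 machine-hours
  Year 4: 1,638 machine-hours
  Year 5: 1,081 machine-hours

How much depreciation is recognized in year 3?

$221,806

Depreciable base = $745,992 − $24,600 = $721,392.
Rate = $721,392 / 18,984 machine-hours = $38 per machine-hour.
Year 1: 5,592 × $38 = $212,496. Book value $533,496.
Year 2: 4,836 × $38 = $183,768. Book value $349,728.
Year 3: 5,837 × $38 = $221,806. Book value $127,922.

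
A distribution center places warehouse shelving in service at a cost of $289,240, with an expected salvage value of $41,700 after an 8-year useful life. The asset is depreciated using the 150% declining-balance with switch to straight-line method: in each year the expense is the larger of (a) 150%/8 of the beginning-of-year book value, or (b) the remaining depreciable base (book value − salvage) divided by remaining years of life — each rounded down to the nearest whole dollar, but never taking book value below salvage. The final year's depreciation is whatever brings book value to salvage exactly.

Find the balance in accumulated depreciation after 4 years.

$163,187

Depreciable base = $289,240 − $41,700 = $247,540.
Year 1: DB = ⌊$289,240 × 150%/8⌋ = $54,232; SL = ⌊$247,540/8⌋ = $30,942 → take DB $54,232. Book value $235,008.
Year 2: DB = ⌊$235,008 × 150%/8⌋ = $44,064; SL = ⌊$193,308/7⌋ = $27,615 → take DB $44,064. Book value $190,944.
Year 3: DB = ⌊$190,944 × 150%/8⌋ = $35,802; SL = ⌊$149,244/6⌋ = $24,874 → take DB $35,802. Book value $155,142.
Year 4: DB = ⌊$155,142 × 150%/8⌋ = $29,089; SL = ⌊$113,442/5⌋ = $22,688 → take DB $29,089. Book value $126,053.
Accumulated through year 4 = $289,240 − $126,053 = $163,187.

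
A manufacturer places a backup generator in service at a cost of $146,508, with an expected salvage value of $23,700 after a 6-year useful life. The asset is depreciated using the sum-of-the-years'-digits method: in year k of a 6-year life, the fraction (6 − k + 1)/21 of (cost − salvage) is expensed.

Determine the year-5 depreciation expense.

Depreciable base = $146,508 − $23,700 = $122,808.
Sum of the years' digits = 6+5+4+3+2+1 = 21.
Year 1: $122,808 × 6/21 = $35,088. Book value $111,420.
Year 2: $122,808 × 5/21 = $29,240. Book value $82,180.
Year 3: $122,808 × 4/21 = $23,392. Book value $58,788.
Year 4: $122,808 × 3/21 = $17,544. Book value $41,244.
Year 5: $122,808 × 2/21 = $11,696. Book value $29,548.

$11,696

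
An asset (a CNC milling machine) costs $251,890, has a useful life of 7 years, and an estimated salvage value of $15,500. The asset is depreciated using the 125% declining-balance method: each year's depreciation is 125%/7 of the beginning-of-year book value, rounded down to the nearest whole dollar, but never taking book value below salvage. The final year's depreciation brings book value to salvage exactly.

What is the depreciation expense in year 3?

Depreciable base = $251,890 − $15,500 = $236,390.
Year 1: ⌊$251,890 × 125%/7⌋ = $44,980. Book value $206,910.
Year 2: ⌊$206,910 × 125%/7⌋ = $36,948. Book value $169,962.
Year 3: ⌊$169,962 × 125%/7⌋ = $30,350. Book value $139,612.

$30,350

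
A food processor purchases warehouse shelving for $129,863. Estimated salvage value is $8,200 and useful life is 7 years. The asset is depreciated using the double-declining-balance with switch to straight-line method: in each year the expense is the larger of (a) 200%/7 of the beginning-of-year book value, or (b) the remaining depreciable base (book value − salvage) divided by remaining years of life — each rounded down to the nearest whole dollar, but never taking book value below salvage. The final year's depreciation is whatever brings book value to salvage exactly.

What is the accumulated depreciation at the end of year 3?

$82,535

Depreciable base = $129,863 − $8,200 = $121,663.
Year 1: DB = ⌊$129,863 × 200%/7⌋ = $37,103; SL = ⌊$121,663/7⌋ = $17,380 → take DB $37,103. Book value $92,760.
Year 2: DB = ⌊$92,760 × 200%/7⌋ = $26,502; SL = ⌊$84,560/6⌋ = $14,093 → take DB $26,502. Book value $66,258.
Year 3: DB = ⌊$66,258 × 200%/7⌋ = $18,930; SL = ⌊$58,058/5⌋ = $11,611 → take DB $18,930. Book value $47,328.
Accumulated through year 3 = $129,863 − $47,328 = $82,535.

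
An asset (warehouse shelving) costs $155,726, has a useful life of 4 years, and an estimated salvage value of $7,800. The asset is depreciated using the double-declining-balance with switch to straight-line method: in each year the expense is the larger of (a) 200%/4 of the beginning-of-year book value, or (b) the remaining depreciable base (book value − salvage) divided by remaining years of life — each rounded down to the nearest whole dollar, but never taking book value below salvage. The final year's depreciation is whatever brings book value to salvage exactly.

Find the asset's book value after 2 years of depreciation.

$38,932

Depreciable base = $155,726 − $7,800 = $147,926.
Year 1: DB = ⌊$155,726 × 200%/4⌋ = $77,863; SL = ⌊$147,926/4⌋ = $36,981 → take DB $77,863. Book value $77,863.
Year 2: DB = ⌊$77,863 × 200%/4⌋ = $38,931; SL = ⌊$70,063/3⌋ = $23,354 → take DB $38,931. Book value $38,932.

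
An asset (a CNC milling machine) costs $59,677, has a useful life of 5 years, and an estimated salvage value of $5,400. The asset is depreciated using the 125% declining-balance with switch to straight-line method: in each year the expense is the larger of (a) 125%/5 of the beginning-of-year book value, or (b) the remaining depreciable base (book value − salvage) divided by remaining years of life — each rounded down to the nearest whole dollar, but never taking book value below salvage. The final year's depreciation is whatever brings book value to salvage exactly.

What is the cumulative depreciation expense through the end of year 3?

$35,497

Depreciable base = $59,677 − $5,400 = $54,277.
Year 1: DB = ⌊$59,677 × 125%/5⌋ = $14,919; SL = ⌊$54,277/5⌋ = $10,855 → take DB $14,919. Book value $44,758.
Year 2: DB = ⌊$44,758 × 125%/5⌋ = $11,189; SL = ⌊$39,358/4⌋ = $9,839 → take DB $11,189. Book value $33,569.
Year 3: DB = ⌊$33,569 × 125%/5⌋ = $8,392; SL = ⌊$28,169/3⌋ = $9,389 → take SL $9,389. Book value $24,180.
Accumulated through year 3 = $59,677 − $24,180 = $35,497.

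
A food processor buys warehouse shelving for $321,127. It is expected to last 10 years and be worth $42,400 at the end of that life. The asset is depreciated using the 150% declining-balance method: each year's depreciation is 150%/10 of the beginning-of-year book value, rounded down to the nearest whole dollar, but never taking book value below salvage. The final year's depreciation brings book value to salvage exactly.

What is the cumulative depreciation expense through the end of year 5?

Depreciable base = $321,127 − $42,400 = $278,727.
Year 1: ⌊$321,127 × 150%/10⌋ = $48,169. Book value $272,958.
Year 2: ⌊$272,958 × 150%/10⌋ = $40,943. Book value $232,015.
Year 3: ⌊$232,015 × 150%/10⌋ = $34,802. Book value $197,213.
Year 4: ⌊$197,213 × 150%/10⌋ = $29,581. Book value $167,632.
Year 5: ⌊$167,632 × 150%/10⌋ = $25,144. Book value $142,488.
Accumulated through year 5 = $321,127 − $142,488 = $178,639.

$178,639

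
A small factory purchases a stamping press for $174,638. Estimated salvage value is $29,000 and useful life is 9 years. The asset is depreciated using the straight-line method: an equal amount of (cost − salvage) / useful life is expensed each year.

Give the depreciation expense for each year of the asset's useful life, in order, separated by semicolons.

$16,182; $16,182; $16,182; $16,182; $16,182; $16,182; $16,182; $16,182; $16,182

Depreciable base = $174,638 − $29,000 = $145,638.
Annual expense = $145,638 / 9 = $16,182.
End of year 1: book value $158,456.
End of year 2: book value $142,274.
End of year 3: book value $126,092.
End of year 4: book value $109,910.
End of year 5: book value $93,728.
End of year 6: book value $77,546.
End of year 7: book value $61,364.
End of year 8: book value $45,182.
End of year 9: book value $29,000.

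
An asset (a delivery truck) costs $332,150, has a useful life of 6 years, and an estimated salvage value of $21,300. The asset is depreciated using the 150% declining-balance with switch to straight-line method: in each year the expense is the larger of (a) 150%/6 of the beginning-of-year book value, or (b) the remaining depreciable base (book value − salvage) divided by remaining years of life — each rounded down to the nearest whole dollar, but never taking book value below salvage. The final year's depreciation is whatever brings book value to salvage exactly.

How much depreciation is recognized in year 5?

Depreciable base = $332,150 − $21,300 = $310,850.
Year 1: DB = ⌊$332,150 × 150%/6⌋ = $83,037; SL = ⌊$310,850/6⌋ = $51,808 → take DB $83,037. Book value $249,113.
Year 2: DB = ⌊$249,113 × 150%/6⌋ = $62,278; SL = ⌊$227,813/5⌋ = $45,562 → take DB $62,278. Book value $186,835.
Year 3: DB = ⌊$186,835 × 150%/6⌋ = $46,708; SL = ⌊$165,535/4⌋ = $41,383 → take DB $46,708. Book value $140,127.
Year 4: DB = ⌊$140,127 × 150%/6⌋ = $35,031; SL = ⌊$118,827/3⌋ = $39,609 → take SL $39,609. Book value $100,518.
Year 5: DB = ⌊$100,518 × 150%/6⌋ = $25,129; SL = ⌊$79,218/2⌋ = $39,609 → take SL $39,609. Book value $60,909.

$39,609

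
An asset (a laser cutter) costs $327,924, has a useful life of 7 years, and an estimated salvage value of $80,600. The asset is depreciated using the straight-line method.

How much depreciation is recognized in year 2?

$35,332

Depreciable base = $327,924 − $80,600 = $247,324.
Annual expense = $247,324 / 7 = $35,332.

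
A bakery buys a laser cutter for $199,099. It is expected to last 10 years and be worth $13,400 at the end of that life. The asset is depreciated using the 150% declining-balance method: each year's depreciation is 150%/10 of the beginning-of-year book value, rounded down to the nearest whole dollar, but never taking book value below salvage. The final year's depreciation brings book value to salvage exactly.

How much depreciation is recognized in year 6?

$13,251

Depreciable base = $199,099 − $13,400 = $185,699.
Year 1: ⌊$199,099 × 150%/10⌋ = $29,864. Book value $169,235.
Year 2: ⌊$169,235 × 150%/10⌋ = $25,385. Book value $143,850.
Year 3: ⌊$143,850 × 150%/10⌋ = $21,577. Book value $122,273.
Year 4: ⌊$122,273 × 150%/10⌋ = $18,340. Book value $103,933.
Year 5: ⌊$103,933 × 150%/10⌋ = $15,589. Book value $88,344.
Year 6: ⌊$88,344 × 150%/10⌋ = $13,251. Book value $75,093.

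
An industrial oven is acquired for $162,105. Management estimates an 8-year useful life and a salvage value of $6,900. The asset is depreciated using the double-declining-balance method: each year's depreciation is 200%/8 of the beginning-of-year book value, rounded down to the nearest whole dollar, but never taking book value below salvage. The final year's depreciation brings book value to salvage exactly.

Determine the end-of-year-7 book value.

$21,639

Depreciable base = $162,105 − $6,900 = $155,205.
Year 1: ⌊$162,105 × 200%/8⌋ = $40,526. Book value $121,579.
Year 2: ⌊$121,579 × 200%/8⌋ = $30,394. Book value $91,185.
Year 3: ⌊$91,185 × 200%/8⌋ = $22,796. Book value $68,389.
Year 4: ⌊$68,389 × 200%/8⌋ = $17,097. Book value $51,292.
Year 5: ⌊$51,292 × 200%/8⌋ = $12,823. Book value $38,469.
Year 6: ⌊$38,469 × 200%/8⌋ = $9,617. Book value $28,852.
Year 7: ⌊$28,852 × 200%/8⌋ = $7,213. Book value $21,639.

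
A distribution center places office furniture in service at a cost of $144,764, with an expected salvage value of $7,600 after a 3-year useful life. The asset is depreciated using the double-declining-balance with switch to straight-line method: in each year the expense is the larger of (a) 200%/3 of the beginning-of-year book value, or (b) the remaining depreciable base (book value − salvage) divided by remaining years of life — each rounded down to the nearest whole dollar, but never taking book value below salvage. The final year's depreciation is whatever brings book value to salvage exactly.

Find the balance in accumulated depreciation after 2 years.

$128,679

Depreciable base = $144,764 − $7,600 = $137,164.
Year 1: DB = ⌊$144,764 × 200%/3⌋ = $96,509; SL = ⌊$137,164/3⌋ = $45,721 → take DB $96,509. Book value $48,255.
Year 2: DB = ⌊$48,255 × 200%/3⌋ = $32,170; SL = ⌊$40,655/2⌋ = $20,327 → take DB $32,170. Book value $16,085.
Accumulated through year 2 = $144,764 − $16,085 = $128,679.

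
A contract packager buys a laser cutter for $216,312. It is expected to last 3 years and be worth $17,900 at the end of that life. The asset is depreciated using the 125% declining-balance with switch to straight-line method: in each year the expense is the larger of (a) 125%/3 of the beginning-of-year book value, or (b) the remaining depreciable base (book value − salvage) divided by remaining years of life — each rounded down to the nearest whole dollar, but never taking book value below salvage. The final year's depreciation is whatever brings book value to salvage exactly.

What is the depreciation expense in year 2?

$54,141

Depreciable base = $216,312 − $17,900 = $198,412.
Year 1: DB = ⌊$216,312 × 125%/3⌋ = $90,130; SL = ⌊$198,412/3⌋ = $66,137 → take DB $90,130. Book value $126,182.
Year 2: DB = ⌊$126,182 × 125%/3⌋ = $52,575; SL = ⌊$108,282/2⌋ = $54,141 → take SL $54,141. Book value $72,041.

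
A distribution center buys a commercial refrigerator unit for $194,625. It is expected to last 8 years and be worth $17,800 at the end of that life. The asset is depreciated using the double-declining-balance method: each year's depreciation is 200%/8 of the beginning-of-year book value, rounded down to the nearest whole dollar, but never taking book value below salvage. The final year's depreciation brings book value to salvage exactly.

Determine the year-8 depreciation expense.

$8,180

Depreciable base = $194,625 − $17,800 = $176,825.
Year 1: ⌊$194,625 × 200%/8⌋ = $48,656. Book value $145,969.
Year 2: ⌊$145,969 × 200%/8⌋ = $36,492. Book value $109,477.
Year 3: ⌊$109,477 × 200%/8⌋ = $27,369. Book value $82,108.
Year 4: ⌊$82,108 × 200%/8⌋ = $20,527. Book value $61,581.
Year 5: ⌊$61,581 × 200%/8⌋ = $15,395. Book value $46,186.
Year 6: ⌊$46,186 × 200%/8⌋ = $11,546. Book value $34,640.
Year 7: ⌊$34,640 × 200%/8⌋ = $8,660. Book value $25,980.
Year 8 (final): $25,980 − $17,800 = $8,180. Book value $17,800.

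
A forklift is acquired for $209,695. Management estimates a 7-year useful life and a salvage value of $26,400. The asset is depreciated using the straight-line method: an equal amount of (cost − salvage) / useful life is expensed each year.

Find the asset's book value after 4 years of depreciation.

$104,955

Depreciable base = $209,695 − $26,400 = $183,295.
Annual expense = $183,295 / 7 = $26,185.
End of year 1: book value $183,510.
End of year 2: book value $157,325.
End of year 3: book value $131,140.
End of year 4: book value $104,955.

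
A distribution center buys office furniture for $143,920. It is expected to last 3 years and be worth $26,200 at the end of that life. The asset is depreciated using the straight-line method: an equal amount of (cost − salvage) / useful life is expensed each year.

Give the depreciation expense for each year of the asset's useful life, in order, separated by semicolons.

Depreciable base = $143,920 − $26,200 = $117,720.
Annual expense = $117,720 / 3 = $39,240.
End of year 1: book value $104,680.
End of year 2: book value $65,440.
End of year 3: book value $26,200.

$39,240; $39,240; $39,240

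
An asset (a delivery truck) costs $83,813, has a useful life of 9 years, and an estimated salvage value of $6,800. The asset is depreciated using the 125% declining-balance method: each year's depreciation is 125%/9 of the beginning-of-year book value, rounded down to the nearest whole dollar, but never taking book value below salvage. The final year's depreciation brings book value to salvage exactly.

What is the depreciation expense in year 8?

Depreciable base = $83,813 − $6,800 = $77,013.
Year 1: ⌊$83,813 × 125%/9⌋ = $11,640. Book value $72,173.
Year 2: ⌊$72,173 × 125%/9⌋ = $10,024. Book value $62,149.
Year 3: ⌊$62,149 × 125%/9⌋ = $8,631. Book value $53,518.
Year 4: ⌊$53,518 × 125%/9⌋ = $7,433. Book value $46,085.
Year 5: ⌊$46,085 × 125%/9⌋ = $6,400. Book value $39,685.
Year 6: ⌊$39,685 × 125%/9⌋ = $5,511. Book value $34,174.
Year 7: ⌊$34,174 × 125%/9⌋ = $4,746. Book value $29,428.
Year 8: ⌊$29,428 × 125%/9⌋ = $4,087. Book value $25,341.

$4,087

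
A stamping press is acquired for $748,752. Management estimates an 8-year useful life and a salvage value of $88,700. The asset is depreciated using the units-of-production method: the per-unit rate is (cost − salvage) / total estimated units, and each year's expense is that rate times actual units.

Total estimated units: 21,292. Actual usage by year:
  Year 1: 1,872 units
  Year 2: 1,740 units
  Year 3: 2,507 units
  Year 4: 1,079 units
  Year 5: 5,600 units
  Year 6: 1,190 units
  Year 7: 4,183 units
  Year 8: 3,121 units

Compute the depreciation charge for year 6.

$36,890

Depreciable base = $748,752 − $88,700 = $660,052.
Rate = $660,052 / 21,292 units = $31 per unit.
Year 1: 1,872 × $31 = $58,032. Book value $690,720.
Year 2: 1,740 × $31 = $53,940. Book value $636,780.
Year 3: 2,507 × $31 = $77,717. Book value $559,063.
Year 4: 1,079 × $31 = $33,449. Book value $525,614.
Year 5: 5,600 × $31 = $173,600. Book value $352,014.
Year 6: 1,190 × $31 = $36,890. Book value $315,124.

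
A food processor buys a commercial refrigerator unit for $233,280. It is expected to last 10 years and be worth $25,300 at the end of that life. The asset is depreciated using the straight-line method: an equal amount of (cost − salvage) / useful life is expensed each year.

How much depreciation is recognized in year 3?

$20,798

Depreciable base = $233,280 − $25,300 = $207,980.
Annual expense = $207,980 / 10 = $20,798.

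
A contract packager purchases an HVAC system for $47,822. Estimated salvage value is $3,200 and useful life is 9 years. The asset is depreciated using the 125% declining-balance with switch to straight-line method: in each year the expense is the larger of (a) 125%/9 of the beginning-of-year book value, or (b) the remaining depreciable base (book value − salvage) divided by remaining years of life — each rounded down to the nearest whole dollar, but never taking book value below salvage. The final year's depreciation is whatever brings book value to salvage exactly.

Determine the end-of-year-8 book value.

$7,757

Depreciable base = $47,822 − $3,200 = $44,622.
Year 1: DB = ⌊$47,822 × 125%/9⌋ = $6,641; SL = ⌊$44,622/9⌋ = $4,958 → take DB $6,641. Book value $41,181.
Year 2: DB = ⌊$41,181 × 125%/9⌋ = $5,719; SL = ⌊$37,981/8⌋ = $4,747 → take DB $5,719. Book value $35,462.
Year 3: DB = ⌊$35,462 × 125%/9⌋ = $4,925; SL = ⌊$32,262/7⌋ = $4,608 → take DB $4,925. Book value $30,537.
Year 4: DB = ⌊$30,537 × 125%/9⌋ = $4,241; SL = ⌊$27,337/6⌋ = $4,556 → take SL $4,556. Book value $25,981.
Year 5: DB = ⌊$25,981 × 125%/9⌋ = $3,608; SL = ⌊$22,781/5⌋ = $4,556 → take SL $4,556. Book value $21,425.
Year 6: DB = ⌊$21,425 × 125%/9⌋ = $2,975; SL = ⌊$18,225/4⌋ = $4,556 → take SL $4,556. Book value $16,869.
Year 7: DB = ⌊$16,869 × 125%/9⌋ = $2,342; SL = ⌊$13,669/3⌋ = $4,556 → take SL $4,556. Book value $12,313.
Year 8: DB = ⌊$12,313 × 125%/9⌋ = $1,710; SL = ⌊$9,113/2⌋ = $4,556 → take SL $4,556. Book value $7,757.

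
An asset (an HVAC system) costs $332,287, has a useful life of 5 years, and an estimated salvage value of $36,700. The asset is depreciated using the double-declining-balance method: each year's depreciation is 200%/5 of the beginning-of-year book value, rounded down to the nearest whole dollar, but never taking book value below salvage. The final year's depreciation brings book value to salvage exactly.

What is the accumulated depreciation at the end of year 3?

Depreciable base = $332,287 − $36,700 = $295,587.
Year 1: ⌊$332,287 × 200%/5⌋ = $132,914. Book value $199,373.
Year 2: ⌊$199,373 × 200%/5⌋ = $79,749. Book value $119,624.
Year 3: ⌊$119,624 × 200%/5⌋ = $47,849. Book value $71,775.
Accumulated through year 3 = $332,287 − $71,775 = $260,512.

$260,512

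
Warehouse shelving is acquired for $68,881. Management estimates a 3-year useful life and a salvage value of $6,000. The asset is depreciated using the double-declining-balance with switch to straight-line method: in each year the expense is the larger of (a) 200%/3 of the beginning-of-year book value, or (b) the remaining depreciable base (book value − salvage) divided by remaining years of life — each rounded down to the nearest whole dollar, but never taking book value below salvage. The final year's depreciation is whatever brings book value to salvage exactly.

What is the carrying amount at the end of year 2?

$7,654

Depreciable base = $68,881 − $6,000 = $62,881.
Year 1: DB = ⌊$68,881 × 200%/3⌋ = $45,920; SL = ⌊$62,881/3⌋ = $20,960 → take DB $45,920. Book value $22,961.
Year 2: DB = ⌊$22,961 × 200%/3⌋ = $15,307; SL = ⌊$16,961/2⌋ = $8,480 → take DB $15,307. Book value $7,654.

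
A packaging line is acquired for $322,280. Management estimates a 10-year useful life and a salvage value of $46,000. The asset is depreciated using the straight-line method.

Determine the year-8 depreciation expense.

Depreciable base = $322,280 − $46,000 = $276,280.
Annual expense = $276,280 / 10 = $27,628.

$27,628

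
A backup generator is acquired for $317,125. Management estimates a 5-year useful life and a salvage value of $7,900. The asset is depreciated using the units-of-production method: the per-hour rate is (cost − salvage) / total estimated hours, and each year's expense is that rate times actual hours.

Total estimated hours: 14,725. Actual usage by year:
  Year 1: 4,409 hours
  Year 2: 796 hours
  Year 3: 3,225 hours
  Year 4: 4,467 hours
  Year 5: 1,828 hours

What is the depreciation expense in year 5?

Depreciable base = $317,125 − $7,900 = $309,225.
Rate = $309,225 / 14,725 hours = $21 per hour.
Year 1: 4,409 × $21 = $92,589. Book value $224,536.
Year 2: 796 × $21 = $16,716. Book value $207,820.
Year 3: 3,225 × $21 = $67,725. Book value $140,095.
Year 4: 4,467 × $21 = $93,807. Book value $46,288.
Year 5: 1,828 × $21 = $38,388. Book value $7,900.

$38,388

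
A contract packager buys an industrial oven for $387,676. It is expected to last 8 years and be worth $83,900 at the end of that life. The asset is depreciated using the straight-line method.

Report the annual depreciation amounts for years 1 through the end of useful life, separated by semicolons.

$37,972; $37,972; $37,972; $37,972; $37,972; $37,972; $37,972; $37,972

Depreciable base = $387,676 − $83,900 = $303,776.
Annual expense = $303,776 / 8 = $37,972.
End of year 1: book value $349,704.
End of year 2: book value $311,732.
End of year 3: book value $273,760.
End of year 4: book value $235,788.
End of year 5: book value $197,816.
End of year 6: book value $159,844.
End of year 7: book value $121,872.
End of year 8: book value $83,900.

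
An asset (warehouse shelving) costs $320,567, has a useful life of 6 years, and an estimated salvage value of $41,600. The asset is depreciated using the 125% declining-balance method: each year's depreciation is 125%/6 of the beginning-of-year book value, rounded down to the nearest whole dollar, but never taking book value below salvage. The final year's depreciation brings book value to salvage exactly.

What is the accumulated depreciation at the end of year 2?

Depreciable base = $320,567 − $41,600 = $278,967.
Year 1: ⌊$320,567 × 125%/6⌋ = $66,784. Book value $253,783.
Year 2: ⌊$253,783 × 125%/6⌋ = $52,871. Book value $200,912.
Accumulated through year 2 = $320,567 − $200,912 = $119,655.

$119,655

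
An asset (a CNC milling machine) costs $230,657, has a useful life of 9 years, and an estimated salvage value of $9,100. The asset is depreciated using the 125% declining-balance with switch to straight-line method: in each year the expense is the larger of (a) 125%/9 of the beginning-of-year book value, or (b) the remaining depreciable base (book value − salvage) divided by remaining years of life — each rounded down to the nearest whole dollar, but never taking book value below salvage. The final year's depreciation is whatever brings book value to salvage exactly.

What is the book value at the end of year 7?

$55,161

Depreciable base = $230,657 − $9,100 = $221,557.
Year 1: DB = ⌊$230,657 × 125%/9⌋ = $32,035; SL = ⌊$221,557/9⌋ = $24,617 → take DB $32,035. Book value $198,622.
Year 2: DB = ⌊$198,622 × 125%/9⌋ = $27,586; SL = ⌊$189,522/8⌋ = $23,690 → take DB $27,586. Book value $171,036.
Year 3: DB = ⌊$171,036 × 125%/9⌋ = $23,755; SL = ⌊$161,936/7⌋ = $23,133 → take DB $23,755. Book value $147,281.
Year 4: DB = ⌊$147,281 × 125%/9⌋ = $20,455; SL = ⌊$138,181/6⌋ = $23,030 → take SL $23,030. Book value $124,251.
Year 5: DB = ⌊$124,251 × 125%/9⌋ = $17,257; SL = ⌊$115,151/5⌋ = $23,030 → take SL $23,030. Book value $101,221.
Year 6: DB = ⌊$101,221 × 125%/9⌋ = $14,058; SL = ⌊$92,121/4⌋ = $23,030 → take SL $23,030. Book value $78,191.
Year 7: DB = ⌊$78,191 × 125%/9⌋ = $10,859; SL = ⌊$69,091/3⌋ = $23,030 → take SL $23,030. Book value $55,161.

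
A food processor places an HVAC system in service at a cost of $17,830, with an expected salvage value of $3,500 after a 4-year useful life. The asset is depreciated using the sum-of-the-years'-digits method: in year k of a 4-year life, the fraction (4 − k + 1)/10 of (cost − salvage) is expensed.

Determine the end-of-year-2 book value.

Depreciable base = $17,830 − $3,500 = $14,330.
Sum of the years' digits = 4+3+2+1 = 10.
Year 1: $14,330 × 4/10 = $5,732. Book value $12,098.
Year 2: $14,330 × 3/10 = $4,299. Book value $7,799.

$7,799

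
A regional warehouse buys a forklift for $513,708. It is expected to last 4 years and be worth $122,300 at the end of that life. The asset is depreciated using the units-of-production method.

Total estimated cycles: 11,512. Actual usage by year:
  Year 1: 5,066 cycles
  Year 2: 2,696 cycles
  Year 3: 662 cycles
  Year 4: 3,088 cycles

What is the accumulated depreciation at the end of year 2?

$263,908

Depreciable base = $513,708 − $122,300 = $391,408.
Rate = $391,408 / 11,512 cycles = $34 per cycle.
Year 1: 5,066 × $34 = $172,244. Book value $341,464.
Year 2: 2,696 × $34 = $91,664. Book value $249,800.
Accumulated through year 2 = $513,708 − $249,800 = $263,908.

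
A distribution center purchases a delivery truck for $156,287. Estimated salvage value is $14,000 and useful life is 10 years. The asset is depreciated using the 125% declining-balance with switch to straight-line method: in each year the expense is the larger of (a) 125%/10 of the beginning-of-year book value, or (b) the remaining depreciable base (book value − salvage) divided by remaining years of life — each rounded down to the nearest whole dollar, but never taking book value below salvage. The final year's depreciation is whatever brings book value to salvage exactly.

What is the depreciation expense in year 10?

Depreciable base = $156,287 − $14,000 = $142,287.
Year 1: DB = ⌊$156,287 × 125%/10⌋ = $19,535; SL = ⌊$142,287/10⌋ = $14,228 → take DB $19,535. Book value $136,752.
Year 2: DB = ⌊$136,752 × 125%/10⌋ = $17,094; SL = ⌊$122,752/9⌋ = $13,639 → take DB $17,094. Book value $119,658.
Year 3: DB = ⌊$119,658 × 125%/10⌋ = $14,957; SL = ⌊$105,658/8⌋ = $13,207 → take DB $14,957. Book value $104,701.
Year 4: DB = ⌊$104,701 × 125%/10⌋ = $13,087; SL = ⌊$90,701/7⌋ = $12,957 → take DB $13,087. Book value $91,614.
Year 5: DB = ⌊$91,614 × 125%/10⌋ = $11,451; SL = ⌊$77,614/6⌋ = $12,935 → take SL $12,935. Book value $78,679.
Year 6: DB = ⌊$78,679 × 125%/10⌋ = $9,834; SL = ⌊$64,679/5⌋ = $12,935 → take SL $12,935. Book value $65,744.
Year 7: DB = ⌊$65,744 × 125%/10⌋ = $8,218; SL = ⌊$51,744/4⌋ = $12,936 → take SL $12,936. Book value $52,808.
Year 8: DB = ⌊$52,808 × 125%/10⌋ = $6,601; SL = ⌊$38,808/3⌋ = $12,936 → take SL $12,936. Book value $39,872.
Year 9: DB = ⌊$39,872 × 125%/10⌋ = $4,984; SL = ⌊$25,872/2⌋ = $12,936 → take SL $12,936. Book value $26,936.
Year 10 (final): $26,936 − $14,000 = $12,936. Book value $14,000.

$12,936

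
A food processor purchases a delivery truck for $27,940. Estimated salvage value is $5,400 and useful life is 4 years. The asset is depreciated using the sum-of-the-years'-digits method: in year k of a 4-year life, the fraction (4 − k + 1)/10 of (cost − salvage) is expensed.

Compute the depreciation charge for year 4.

Depreciable base = $27,940 − $5,400 = $22,540.
Sum of the years' digits = 4+3+2+1 = 10.
Year 1: $22,540 × 4/10 = $9,016. Book value $18,924.
Year 2: $22,540 × 3/10 = $6,762. Book value $12,162.
Year 3: $22,540 × 2/10 = $4,508. Book value $7,654.
Year 4: $22,540 × 1/10 = $2,254. Book value $5,400.

$2,254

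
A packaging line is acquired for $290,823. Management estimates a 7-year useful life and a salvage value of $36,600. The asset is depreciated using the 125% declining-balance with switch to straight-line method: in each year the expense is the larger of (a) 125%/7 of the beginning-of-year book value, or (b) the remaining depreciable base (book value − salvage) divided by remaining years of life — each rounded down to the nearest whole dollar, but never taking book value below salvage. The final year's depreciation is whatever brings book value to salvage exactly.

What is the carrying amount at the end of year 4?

$130,044

Depreciable base = $290,823 − $36,600 = $254,223.
Year 1: DB = ⌊$290,823 × 125%/7⌋ = $51,932; SL = ⌊$254,223/7⌋ = $36,317 → take DB $51,932. Book value $238,891.
Year 2: DB = ⌊$238,891 × 125%/7⌋ = $42,659; SL = ⌊$202,291/6⌋ = $33,715 → take DB $42,659. Book value $196,232.
Year 3: DB = ⌊$196,232 × 125%/7⌋ = $35,041; SL = ⌊$159,632/5⌋ = $31,926 → take DB $35,041. Book value $161,191.
Year 4: DB = ⌊$161,191 × 125%/7⌋ = $28,784; SL = ⌊$124,591/4⌋ = $31,147 → take SL $31,147. Book value $130,044.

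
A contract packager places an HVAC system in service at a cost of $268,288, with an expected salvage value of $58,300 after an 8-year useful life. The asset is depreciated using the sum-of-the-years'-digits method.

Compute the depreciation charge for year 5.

$23,332

Depreciable base = $268,288 − $58,300 = $209,988.
Sum of the years' digits = 8+7+6+5+4+3+2+1 = 36.
Year 1: $209,988 × 8/36 = $46,664. Book value $221,624.
Year 2: $209,988 × 7/36 = $40,831. Book value $180,793.
Year 3: $209,988 × 6/36 = $34,998. Book value $145,795.
Year 4: $209,988 × 5/36 = $29,165. Book value $116,630.
Year 5: $209,988 × 4/36 = $23,332. Book value $93,298.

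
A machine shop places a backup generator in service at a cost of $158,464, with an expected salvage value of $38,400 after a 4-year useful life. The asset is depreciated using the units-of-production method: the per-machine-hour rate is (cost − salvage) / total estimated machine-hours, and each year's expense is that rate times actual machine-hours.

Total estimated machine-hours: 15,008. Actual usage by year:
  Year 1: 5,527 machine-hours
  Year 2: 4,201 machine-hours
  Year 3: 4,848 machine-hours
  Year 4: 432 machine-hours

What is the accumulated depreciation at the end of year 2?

Depreciable base = $158,464 − $38,400 = $120,064.
Rate = $120,064 / 15,008 machine-hours = $8 per machine-hour.
Year 1: 5,527 × $8 = $44,216. Book value $114,248.
Year 2: 4,201 × $8 = $33,608. Book value $80,640.
Accumulated through year 2 = $158,464 − $80,640 = $77,824.

$77,824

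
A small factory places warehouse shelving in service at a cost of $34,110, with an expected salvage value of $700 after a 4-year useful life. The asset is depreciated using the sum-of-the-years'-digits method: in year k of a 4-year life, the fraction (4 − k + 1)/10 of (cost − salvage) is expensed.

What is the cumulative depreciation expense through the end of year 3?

$30,069

Depreciable base = $34,110 − $700 = $33,410.
Sum of the years' digits = 4+3+2+1 = 10.
Year 1: $33,410 × 4/10 = $13,364. Book value $20,746.
Year 2: $33,410 × 3/10 = $10,023. Book value $10,723.
Year 3: $33,410 × 2/10 = $6,682. Book value $4,041.
Accumulated through year 3 = $34,110 − $4,041 = $30,069.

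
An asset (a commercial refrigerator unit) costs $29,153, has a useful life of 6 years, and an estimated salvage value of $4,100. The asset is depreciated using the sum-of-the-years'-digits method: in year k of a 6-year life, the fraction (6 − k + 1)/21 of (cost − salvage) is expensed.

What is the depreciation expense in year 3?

$4,772

Depreciable base = $29,153 − $4,100 = $25,053.
Sum of the years' digits = 6+5+4+3+2+1 = 21.
Year 1: $25,053 × 6/21 = $7,158. Book value $21,995.
Year 2: $25,053 × 5/21 = $5,965. Book value $16,030.
Year 3: $25,053 × 4/21 = $4,772. Book value $11,258.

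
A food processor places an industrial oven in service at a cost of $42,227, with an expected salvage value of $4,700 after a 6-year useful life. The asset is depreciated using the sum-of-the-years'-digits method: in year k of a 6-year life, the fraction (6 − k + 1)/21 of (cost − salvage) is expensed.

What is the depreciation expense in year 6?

Depreciable base = $42,227 − $4,700 = $37,527.
Sum of the years' digits = 6+5+4+3+2+1 = 21.
Year 1: $37,527 × 6/21 = $10,722. Book value $31,505.
Year 2: $37,527 × 5/21 = $8,935. Book value $22,570.
Year 3: $37,527 × 4/21 = $7,148. Book value $15,422.
Year 4: $37,527 × 3/21 = $5,361. Book value $10,061.
Year 5: $37,527 × 2/21 = $3,574. Book value $6,487.
Year 6: $37,527 × 1/21 = $1,787. Book value $4,700.

$1,787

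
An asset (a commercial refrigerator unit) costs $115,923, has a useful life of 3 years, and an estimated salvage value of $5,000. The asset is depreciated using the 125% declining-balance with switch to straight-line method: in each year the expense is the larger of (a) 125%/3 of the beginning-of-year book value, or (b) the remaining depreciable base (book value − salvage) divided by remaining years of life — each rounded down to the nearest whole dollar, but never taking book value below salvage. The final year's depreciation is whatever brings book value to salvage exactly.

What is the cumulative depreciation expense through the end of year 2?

Depreciable base = $115,923 − $5,000 = $110,923.
Year 1: DB = ⌊$115,923 × 125%/3⌋ = $48,301; SL = ⌊$110,923/3⌋ = $36,974 → take DB $48,301. Book value $67,622.
Year 2: DB = ⌊$67,622 × 125%/3⌋ = $28,175; SL = ⌊$62,622/2⌋ = $31,311 → take SL $31,311. Book value $36,311.
Accumulated through year 2 = $115,923 − $36,311 = $79,612.

$79,612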